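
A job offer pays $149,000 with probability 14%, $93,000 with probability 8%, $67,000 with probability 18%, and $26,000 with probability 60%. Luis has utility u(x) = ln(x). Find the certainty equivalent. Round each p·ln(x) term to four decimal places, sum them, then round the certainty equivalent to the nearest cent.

$43,586.38

E[u] = 0.14·ln(149000) + 0.08·ln(93000) + 0.18·ln(67000) + 0.6·ln(26000) = 1.6676 + 0.9152 + 2.0002 + 6.0995 = 10.6825
CE = e^10.6825 ≈ 43586.38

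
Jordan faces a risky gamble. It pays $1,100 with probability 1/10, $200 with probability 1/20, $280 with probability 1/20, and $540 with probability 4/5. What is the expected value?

$566

EV = 1/10 × 1100 + 1/20 × 200 + 1/20 × 280 + 4/5 × 540 = 110 + 10 + 14 + 432 = 566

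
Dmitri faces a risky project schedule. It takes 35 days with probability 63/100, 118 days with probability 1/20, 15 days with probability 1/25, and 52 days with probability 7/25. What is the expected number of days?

43.11 days

EV = 63/100 × 35 + 1/20 × 118 + 1/25 × 15 + 7/25 × 52 = 22.05 + 5.9 + 0.6 + 14.56 = 43.11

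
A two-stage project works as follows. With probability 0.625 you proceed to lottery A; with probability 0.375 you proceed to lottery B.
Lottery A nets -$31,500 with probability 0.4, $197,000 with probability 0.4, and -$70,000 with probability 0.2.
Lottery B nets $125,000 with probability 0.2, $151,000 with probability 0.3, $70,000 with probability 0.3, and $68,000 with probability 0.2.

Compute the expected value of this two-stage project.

$71,962.50

EV(A) = 0.4 × (-31500) + 0.4 × 197000 + 0.2 × (-70000) = -12600 + 78800 − 14000 = 52200
EV(B) = 0.2 × 125000 + 0.3 × 151000 + 0.3 × 70000 + 0.2 × 68000 = 25000 + 45300 + 21000 + 13600 = 104900
Overall = 0.625 × 52200 + 0.375 × 104900 = 32625 + 39337.5 = 71962.5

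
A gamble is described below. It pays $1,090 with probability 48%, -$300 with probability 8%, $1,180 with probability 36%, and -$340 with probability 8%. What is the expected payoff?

$896.80

EV = 0.48 × 1090 + 0.08 × (-300) + 0.36 × 1180 + 0.08 × (-340) = 523.2 − 24 + 424.8 − 27.2 = 896.8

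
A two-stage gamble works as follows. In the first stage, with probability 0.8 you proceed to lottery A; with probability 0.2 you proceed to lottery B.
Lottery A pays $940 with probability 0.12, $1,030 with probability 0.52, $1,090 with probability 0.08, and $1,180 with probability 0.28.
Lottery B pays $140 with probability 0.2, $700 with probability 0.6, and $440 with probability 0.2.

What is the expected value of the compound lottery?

EV(A) = 0.12 × 940 + 0.52 × 1030 + 0.08 × 1090 + 0.28 × 1180 = 112.8 + 535.6 + 87.2 + 330.4 = 1066
EV(B) = 0.2 × 140 + 0.6 × 700 + 0.2 × 440 = 28 + 420 + 88 = 536
Overall = 0.8 × 1066 + 0.2 × 536 = 852.8 + 107.2 = 960

$960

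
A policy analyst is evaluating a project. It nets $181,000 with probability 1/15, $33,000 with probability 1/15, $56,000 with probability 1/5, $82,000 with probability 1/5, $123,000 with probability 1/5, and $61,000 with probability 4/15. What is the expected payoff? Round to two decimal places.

EV = 1/15 × 181000 + 1/15 × 33000 + 1/5 × 56000 + 1/5 × 82000 + 1/5 × 123000 + 4/15 × 61000 = 12066.6667 + 2200 + 11200 + 16400 + 24600 + 16266.6667 = 82733.3333

$82,733.33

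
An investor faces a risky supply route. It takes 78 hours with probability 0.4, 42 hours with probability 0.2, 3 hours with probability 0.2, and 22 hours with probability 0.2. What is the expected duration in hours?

44.6 hours

EV = 0.4 × 78 + 0.2 × 42 + 0.2 × 3 + 0.2 × 22 = 31.2 + 8.4 + 0.6 + 4.4 = 44.6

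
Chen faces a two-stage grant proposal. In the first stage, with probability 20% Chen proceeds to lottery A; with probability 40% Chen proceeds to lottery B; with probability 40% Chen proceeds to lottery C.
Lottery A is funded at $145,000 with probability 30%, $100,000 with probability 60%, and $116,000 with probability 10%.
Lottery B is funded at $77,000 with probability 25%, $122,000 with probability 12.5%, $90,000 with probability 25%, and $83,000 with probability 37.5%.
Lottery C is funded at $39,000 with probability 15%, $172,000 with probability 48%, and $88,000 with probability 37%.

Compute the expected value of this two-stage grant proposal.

EV(A) = 0.3 × 145000 + 0.6 × 100000 + 0.1 × 116000 = 43500 + 60000 + 11600 = 115100
EV(B) = 0.25 × 77000 + 0.125 × 122000 + 0.25 × 90000 + 0.375 × 83000 = 19250 + 15250 + 22500 + 31125 = 88125
EV(C) = 0.15 × 39000 + 0.48 × 172000 + 0.37 × 88000 = 5850 + 82560 + 32560 = 120970
Overall = 0.2 × 115100 + 0.4 × 88125 + 0.4 × 120970 = 23020 + 35250 + 48388 = 106658

$106,658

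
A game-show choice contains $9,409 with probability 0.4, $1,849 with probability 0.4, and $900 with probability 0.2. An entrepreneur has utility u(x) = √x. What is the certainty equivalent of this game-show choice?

$3,844

E[u] = 0.4·√9409 + 0.4·√1849 + 0.2·√900 = 0.4·97 + 0.4·43 + 0.2·30 = 62
CE = (62)² = 3844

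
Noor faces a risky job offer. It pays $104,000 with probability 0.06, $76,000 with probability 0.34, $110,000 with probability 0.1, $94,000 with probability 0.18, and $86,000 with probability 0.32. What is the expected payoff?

EV = 0.06 × 104000 + 0.34 × 76000 + 0.1 × 110000 + 0.18 × 94000 + 0.32 × 86000 = 6240 + 25840 + 11000 + 16920 + 27520 = 87520

$87,520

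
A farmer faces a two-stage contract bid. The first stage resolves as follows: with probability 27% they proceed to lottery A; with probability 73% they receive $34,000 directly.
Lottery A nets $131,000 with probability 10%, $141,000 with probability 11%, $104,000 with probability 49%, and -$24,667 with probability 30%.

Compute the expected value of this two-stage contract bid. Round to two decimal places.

$44,305.87

EV(A) = 0.1 × 131000 + 0.11 × 141000 + 0.49 × 104000 + 0.3 × (-24667) = 13100 + 15510 + 50960 − 7400.1 = 72169.9
Branch B: 34000 (certain)
Overall = 0.27 × 72169.9 + 0.73 × 34000 = 19485.873 + 24820 = 44305.873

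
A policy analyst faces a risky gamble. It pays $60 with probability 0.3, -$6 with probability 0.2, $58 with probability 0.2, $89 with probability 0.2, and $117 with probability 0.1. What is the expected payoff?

EV = 0.3 × 60 + 0.2 × (-6) + 0.2 × 58 + 0.2 × 89 + 0.1 × 117 = 18 − 1.2 + 11.6 + 17.8 + 11.7 = 57.9

$57.90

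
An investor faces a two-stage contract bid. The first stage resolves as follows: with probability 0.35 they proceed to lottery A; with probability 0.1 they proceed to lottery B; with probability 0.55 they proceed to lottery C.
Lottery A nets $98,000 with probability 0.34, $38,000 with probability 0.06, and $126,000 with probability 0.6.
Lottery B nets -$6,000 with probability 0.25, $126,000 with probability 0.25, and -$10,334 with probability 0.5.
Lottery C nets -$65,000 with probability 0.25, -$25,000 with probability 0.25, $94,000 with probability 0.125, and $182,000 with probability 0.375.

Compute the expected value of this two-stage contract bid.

$73,028.30

EV(A) = 0.34 × 98000 + 0.06 × 38000 + 0.6 × 126000 = 33320 + 2280 + 75600 = 111200
EV(B) = 0.25 × (-6000) + 0.25 × 126000 + 0.5 × (-10334) = -1500 + 31500 − 5167 = 24833
EV(C) = 0.25 × (-65000) + 0.25 × (-25000) + 0.125 × 94000 + 0.375 × 182000 = -16250 − 6250 + 11750 + 68250 = 57500
Overall = 0.35 × 111200 + 0.1 × 24833 + 0.55 × 57500 = 38920 + 2483.3 + 31625 = 73028.3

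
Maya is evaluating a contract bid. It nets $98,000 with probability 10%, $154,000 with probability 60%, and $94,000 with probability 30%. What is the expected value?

EV = 0.1 × 98000 + 0.6 × 154000 + 0.3 × 94000 = 9800 + 92400 + 28200 = 130400

$130,400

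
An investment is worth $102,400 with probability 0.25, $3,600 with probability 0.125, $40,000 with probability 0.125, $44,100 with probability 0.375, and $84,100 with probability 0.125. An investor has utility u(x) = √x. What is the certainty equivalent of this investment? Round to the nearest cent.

E[u] = 0.25·√102400 + 0.125·√3600 + 0.125·√40000 + 0.375·√44100 + 0.125·√84100 = 0.25·320 + 0.125·60 + 0.125·200 + 0.375·210 + 0.125·290 = 227.5
CE = (227.5)² = 51756.25

$51,756.25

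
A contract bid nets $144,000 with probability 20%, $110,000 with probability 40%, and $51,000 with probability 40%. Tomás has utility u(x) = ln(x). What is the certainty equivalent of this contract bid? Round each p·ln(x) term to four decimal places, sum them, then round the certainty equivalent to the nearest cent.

E[u] = 0.2·ln(144000) + 0.4·ln(110000) + 0.4·ln(51000) = 2.3755 + 4.6433 + 4.3358 = 11.3546
CE = e^11.3546 ≈ 85357.19

$85,357.19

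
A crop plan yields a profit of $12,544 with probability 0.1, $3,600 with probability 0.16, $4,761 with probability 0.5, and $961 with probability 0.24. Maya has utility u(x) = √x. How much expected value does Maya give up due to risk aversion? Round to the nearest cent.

E[u] = 0.1·√12544 + 0.16·√3600 + 0.5·√4761 + 0.24·√961 = 0.1·112 + 0.16·60 + 0.5·69 + 0.24·31 = 62.74
CE = (62.74)² = 3936.3076
Risk premium = EV − CE = 4441.54 − 3936.3076 = 505.2324

$505.23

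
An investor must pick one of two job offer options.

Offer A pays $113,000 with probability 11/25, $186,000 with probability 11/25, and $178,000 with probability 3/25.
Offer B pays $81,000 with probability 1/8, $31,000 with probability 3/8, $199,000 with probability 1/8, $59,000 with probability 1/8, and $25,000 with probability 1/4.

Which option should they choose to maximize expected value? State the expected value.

Offer A = 11/25 × 113000 + 11/25 × 186000 + 3/25 × 178000 = 49720 + 81840 + 21360 = 152920
Offer B = 1/8 × 81000 + 3/8 × 31000 + 1/8 × 199000 + 1/8 × 59000 + 1/4 × 25000 = 10125 + 11625 + 24875 + 7375 + 6250 = 60250

Offer A ($152,920)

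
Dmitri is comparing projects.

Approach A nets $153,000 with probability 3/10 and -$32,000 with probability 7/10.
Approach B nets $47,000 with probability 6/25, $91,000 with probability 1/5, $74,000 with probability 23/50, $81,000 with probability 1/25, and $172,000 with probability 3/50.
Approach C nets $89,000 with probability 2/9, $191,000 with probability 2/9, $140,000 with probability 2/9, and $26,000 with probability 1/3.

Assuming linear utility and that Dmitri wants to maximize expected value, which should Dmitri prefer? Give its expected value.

Approach C ($102,000)

Approach A = 3/10 × 153000 + 7/10 × (-32000) = 45900 − 22400 = 23500
Approach B = 6/25 × 47000 + 1/5 × 91000 + 23/50 × 74000 + 1/25 × 81000 + 3/50 × 172000 = 11280 + 18200 + 34040 + 3240 + 10320 = 77080
Approach C = 2/9 × 89000 + 2/9 × 191000 + 2/9 × 140000 + 1/3 × 26000 = 19777.7778 + 42444.4444 + 31111.1111 + 8666.6667 = 102000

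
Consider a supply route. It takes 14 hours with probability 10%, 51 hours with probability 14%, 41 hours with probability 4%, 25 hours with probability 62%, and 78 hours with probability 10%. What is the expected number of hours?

EV = 0.1 × 14 + 0.14 × 51 + 0.04 × 41 + 0.62 × 25 + 0.1 × 78 = 1.4 + 7.14 + 1.64 + 15.5 + 7.8 = 33.48

33.48 hours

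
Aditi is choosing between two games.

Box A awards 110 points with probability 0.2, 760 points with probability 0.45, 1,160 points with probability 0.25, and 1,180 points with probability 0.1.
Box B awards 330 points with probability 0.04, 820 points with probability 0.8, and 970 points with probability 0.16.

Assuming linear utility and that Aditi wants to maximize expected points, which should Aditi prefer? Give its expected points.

Box A = 0.2 × 110 + 0.45 × 760 + 0.25 × 1160 + 0.1 × 1180 = 22 + 342 + 290 + 118 = 772
Box B = 0.04 × 330 + 0.8 × 820 + 0.16 × 970 = 13.2 + 656 + 155.2 = 824.4

Box B (824.4 points)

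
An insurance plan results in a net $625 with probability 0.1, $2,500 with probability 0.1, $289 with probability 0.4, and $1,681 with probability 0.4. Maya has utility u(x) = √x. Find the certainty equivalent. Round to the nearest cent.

$942.49

E[u] = 0.1·√625 + 0.1·√2500 + 0.4·√289 + 0.4·√1681 = 0.1·25 + 0.1·50 + 0.4·17 + 0.4·41 = 30.7
CE = (30.7)² = 942.49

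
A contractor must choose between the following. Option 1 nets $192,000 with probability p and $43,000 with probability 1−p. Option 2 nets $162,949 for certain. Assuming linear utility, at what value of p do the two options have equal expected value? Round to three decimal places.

p = 0.805

p·192000 + (1−p)·43000 = 162949
149000p + 43000 = 162949
p = (162949 − 43000) / 149000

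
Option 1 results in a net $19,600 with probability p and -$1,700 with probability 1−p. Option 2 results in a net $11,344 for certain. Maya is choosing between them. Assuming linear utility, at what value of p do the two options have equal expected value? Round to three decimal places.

p = 0.612

p·19600 + (1−p)·(-1700) = 11344
21300p − 1700 = 11344
p = (11344 + 1700) / 21300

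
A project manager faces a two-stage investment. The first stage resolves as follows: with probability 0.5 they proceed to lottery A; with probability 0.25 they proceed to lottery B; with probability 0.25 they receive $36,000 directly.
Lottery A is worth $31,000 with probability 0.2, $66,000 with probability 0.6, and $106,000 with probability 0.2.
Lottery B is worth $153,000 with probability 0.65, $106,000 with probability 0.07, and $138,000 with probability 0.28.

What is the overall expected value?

EV(A) = 0.2 × 31000 + 0.6 × 66000 + 0.2 × 106000 = 6200 + 39600 + 21200 = 67000
EV(B) = 0.65 × 153000 + 0.07 × 106000 + 0.28 × 138000 = 99450 + 7420 + 38640 = 145510
Branch C: 36000 (certain)
Overall = 0.5 × 67000 + 0.25 × 145510 + 0.25 × 36000 = 33500 + 36377.5 + 9000 = 78877.5

$78,877.50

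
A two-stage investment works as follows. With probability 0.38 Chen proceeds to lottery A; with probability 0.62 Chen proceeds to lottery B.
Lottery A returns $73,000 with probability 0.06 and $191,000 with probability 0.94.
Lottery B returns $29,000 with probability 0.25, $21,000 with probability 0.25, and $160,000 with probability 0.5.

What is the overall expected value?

EV(A) = 0.06 × 73000 + 0.94 × 191000 = 4380 + 179540 = 183920
EV(B) = 0.25 × 29000 + 0.25 × 21000 + 0.5 × 160000 = 7250 + 5250 + 80000 = 92500
Overall = 0.38 × 183920 + 0.62 × 92500 = 69889.6 + 57350 = 127239.6

$127,239.60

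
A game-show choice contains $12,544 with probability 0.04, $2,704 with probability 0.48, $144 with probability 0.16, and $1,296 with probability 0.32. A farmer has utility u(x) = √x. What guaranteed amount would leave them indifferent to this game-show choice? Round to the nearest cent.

E[u] = 0.04·√12544 + 0.48·√2704 + 0.16·√144 + 0.32·√1296 = 0.04·112 + 0.48·52 + 0.16·12 + 0.32·36 = 42.88
CE = (42.88)² = 1838.6944

$1,838.69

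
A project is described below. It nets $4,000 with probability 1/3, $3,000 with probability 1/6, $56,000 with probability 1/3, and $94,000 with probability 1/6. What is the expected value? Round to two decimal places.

$36,166.67

EV = 1/3 × 4000 + 1/6 × 3000 + 1/3 × 56000 + 1/6 × 94000 = 1333.3333 + 500 + 18666.6667 + 15666.6667 = 36166.6667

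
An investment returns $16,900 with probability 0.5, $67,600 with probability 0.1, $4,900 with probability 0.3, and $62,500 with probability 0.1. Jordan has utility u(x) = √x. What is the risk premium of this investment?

$4,161

E[u] = 0.5·√16900 + 0.1·√67600 + 0.3·√4900 + 0.1·√62500 = 0.5·130 + 0.1·260 + 0.3·70 + 0.1·250 = 137
CE = (137)² = 18769
Risk premium = EV − CE = 22930 − 18769 = 4161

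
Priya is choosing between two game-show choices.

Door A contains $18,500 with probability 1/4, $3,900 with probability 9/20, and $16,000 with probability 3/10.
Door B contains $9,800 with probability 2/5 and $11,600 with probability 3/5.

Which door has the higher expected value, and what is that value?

Door A = 1/4 × 18500 + 9/20 × 3900 + 3/10 × 16000 = 4625 + 1755 + 4800 = 11180
Door B = 2/5 × 9800 + 3/5 × 11600 = 3920 + 6960 = 10880

Door A ($11,180)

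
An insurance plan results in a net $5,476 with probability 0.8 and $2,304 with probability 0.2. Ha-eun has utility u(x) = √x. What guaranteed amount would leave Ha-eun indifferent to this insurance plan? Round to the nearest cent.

$4,733.44

E[u] = 0.8·√5476 + 0.2·√2304 = 0.8·74 + 0.2·48 = 68.8
CE = (68.8)² = 4733.44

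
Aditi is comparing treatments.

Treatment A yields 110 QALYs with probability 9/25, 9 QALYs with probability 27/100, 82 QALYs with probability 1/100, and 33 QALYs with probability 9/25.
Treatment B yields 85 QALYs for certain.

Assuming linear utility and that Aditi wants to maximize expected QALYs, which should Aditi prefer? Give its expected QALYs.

Treatment B (85 QALYs)

Treatment A = 9/25 × 110 + 27/100 × 9 + 1/100 × 82 + 9/25 × 33 = 39.6 + 2.43 + 0.82 + 11.88 = 54.73
Treatment B: 85 (certain)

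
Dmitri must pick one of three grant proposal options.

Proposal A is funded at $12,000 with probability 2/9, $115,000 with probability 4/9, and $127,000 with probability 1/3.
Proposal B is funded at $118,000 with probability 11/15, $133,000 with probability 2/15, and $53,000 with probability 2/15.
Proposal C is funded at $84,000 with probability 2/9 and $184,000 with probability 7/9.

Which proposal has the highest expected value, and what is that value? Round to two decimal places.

Proposal A = 2/9 × 12000 + 4/9 × 115000 + 1/3 × 127000 = 2666.6667 + 51111.1111 + 42333.3333 = 96111.1111
Proposal B = 11/15 × 118000 + 2/15 × 133000 + 2/15 × 53000 = 86533.3333 + 17733.3333 + 7066.6667 = 111333.3333
Proposal C = 2/9 × 84000 + 7/9 × 184000 = 18666.6667 + 143111.1111 = 161777.7778

Proposal C ($161,777.78)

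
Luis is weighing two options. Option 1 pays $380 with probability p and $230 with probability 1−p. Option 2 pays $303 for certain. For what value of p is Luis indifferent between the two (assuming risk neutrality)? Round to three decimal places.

p = 0.487

p·380 + (1−p)·230 = 303
150p + 230 = 303
p = (303 − 230) / 150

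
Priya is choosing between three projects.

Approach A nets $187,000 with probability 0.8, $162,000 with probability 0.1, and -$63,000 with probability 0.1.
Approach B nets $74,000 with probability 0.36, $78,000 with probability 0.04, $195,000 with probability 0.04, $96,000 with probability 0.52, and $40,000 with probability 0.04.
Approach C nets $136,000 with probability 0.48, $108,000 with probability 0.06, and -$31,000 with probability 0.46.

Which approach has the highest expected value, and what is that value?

Approach A = 0.8 × 187000 + 0.1 × 162000 + 0.1 × (-63000) = 149600 + 16200 − 6300 = 159500
Approach B = 0.36 × 74000 + 0.04 × 78000 + 0.04 × 195000 + 0.52 × 96000 + 0.04 × 40000 = 26640 + 3120 + 7800 + 49920 + 1600 = 89080
Approach C = 0.48 × 136000 + 0.06 × 108000 + 0.46 × (-31000) = 65280 + 6480 − 14260 = 57500

Approach A ($159,500)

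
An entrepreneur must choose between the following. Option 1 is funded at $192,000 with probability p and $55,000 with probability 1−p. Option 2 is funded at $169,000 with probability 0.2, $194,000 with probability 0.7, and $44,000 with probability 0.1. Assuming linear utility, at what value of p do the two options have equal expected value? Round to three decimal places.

p = 0.869

EV(Option 2) = 0.2 × 169000 + 0.7 × 194000 + 0.1 × 44000 = 33800 + 135800 + 4400 = 174000
p·192000 + (1−p)·55000 = 174000
137000p + 55000 = 174000
p = (174000 − 55000) / 137000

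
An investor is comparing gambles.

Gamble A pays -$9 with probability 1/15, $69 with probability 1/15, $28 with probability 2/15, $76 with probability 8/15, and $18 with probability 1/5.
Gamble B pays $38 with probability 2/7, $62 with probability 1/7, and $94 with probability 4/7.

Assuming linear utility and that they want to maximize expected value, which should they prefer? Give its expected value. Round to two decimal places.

Gamble B ($73.43)

Gamble A = 1/15 × (-9) + 1/15 × 69 + 2/15 × 28 + 8/15 × 76 + 1/5 × 18 = -0.6 + 4.6 + 3.7333 + 40.5333 + 3.6 = 51.8667
Gamble B = 2/7 × 38 + 1/7 × 62 + 4/7 × 94 = 10.8571 + 8.8571 + 53.7143 = 73.4286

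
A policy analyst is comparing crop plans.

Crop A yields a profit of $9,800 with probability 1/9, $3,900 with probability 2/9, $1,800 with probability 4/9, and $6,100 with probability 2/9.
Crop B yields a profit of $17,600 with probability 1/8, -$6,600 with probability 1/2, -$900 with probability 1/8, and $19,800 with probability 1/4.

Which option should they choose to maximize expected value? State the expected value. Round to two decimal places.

Crop A = 1/9 × 9800 + 2/9 × 3900 + 4/9 × 1800 + 2/9 × 6100 = 1088.8889 + 866.6667 + 800 + 1355.5556 = 4111.1111
Crop B = 1/8 × 17600 + 1/2 × (-6600) + 1/8 × (-900) + 1/4 × 19800 = 2200 − 3300 − 112.5 + 4950 = 3737.5

Crop A ($4,111.11)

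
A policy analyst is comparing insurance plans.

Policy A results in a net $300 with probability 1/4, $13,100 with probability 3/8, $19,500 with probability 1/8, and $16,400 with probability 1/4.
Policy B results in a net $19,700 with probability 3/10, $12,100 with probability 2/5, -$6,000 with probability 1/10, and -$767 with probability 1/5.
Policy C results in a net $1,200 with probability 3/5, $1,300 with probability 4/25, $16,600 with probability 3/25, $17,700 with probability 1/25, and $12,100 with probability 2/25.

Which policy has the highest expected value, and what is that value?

Policy A ($11,525)

Policy A = 1/4 × 300 + 3/8 × 13100 + 1/8 × 19500 + 1/4 × 16400 = 75 + 4912.5 + 2437.5 + 4100 = 11525
Policy B = 3/10 × 19700 + 2/5 × 12100 + 1/10 × (-6000) + 1/5 × (-767) = 5910 + 4840 − 600 − 153.4 = 9996.6
Policy C = 3/5 × 1200 + 4/25 × 1300 + 3/25 × 16600 + 1/25 × 17700 + 2/25 × 12100 = 720 + 208 + 1992 + 708 + 968 = 4596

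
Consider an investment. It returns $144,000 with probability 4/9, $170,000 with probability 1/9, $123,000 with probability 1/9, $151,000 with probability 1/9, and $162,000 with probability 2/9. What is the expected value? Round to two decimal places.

EV = 4/9 × 144000 + 1/9 × 170000 + 1/9 × 123000 + 1/9 × 151000 + 2/9 × 162000 = 64000 + 18888.8889 + 13666.6667 + 16777.7778 + 36000 = 149333.3333

$149,333.33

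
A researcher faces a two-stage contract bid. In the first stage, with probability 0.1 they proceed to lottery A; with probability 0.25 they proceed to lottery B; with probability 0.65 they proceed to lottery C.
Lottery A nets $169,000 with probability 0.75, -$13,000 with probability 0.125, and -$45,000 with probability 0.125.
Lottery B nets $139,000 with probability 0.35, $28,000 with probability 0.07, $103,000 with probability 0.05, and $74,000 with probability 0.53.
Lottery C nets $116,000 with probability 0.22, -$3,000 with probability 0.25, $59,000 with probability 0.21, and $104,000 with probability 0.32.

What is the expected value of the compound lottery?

EV(A) = 0.75 × 169000 + 0.125 × (-13000) + 0.125 × (-45000) = 126750 − 1625 − 5625 = 119500
EV(B) = 0.35 × 139000 + 0.07 × 28000 + 0.05 × 103000 + 0.53 × 74000 = 48650 + 1960 + 5150 + 39220 = 94980
EV(C) = 0.22 × 116000 + 0.25 × (-3000) + 0.21 × 59000 + 0.32 × 104000 = 25520 − 750 + 12390 + 33280 = 70440
Overall = 0.1 × 119500 + 0.25 × 94980 + 0.65 × 70440 = 11950 + 23745 + 45786 = 81481

$81,481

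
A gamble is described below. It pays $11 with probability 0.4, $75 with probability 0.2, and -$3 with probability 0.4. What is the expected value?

EV = 0.4 × 11 + 0.2 × 75 + 0.4 × (-3) = 4.4 + 15 − 1.2 = 18.2

$18.20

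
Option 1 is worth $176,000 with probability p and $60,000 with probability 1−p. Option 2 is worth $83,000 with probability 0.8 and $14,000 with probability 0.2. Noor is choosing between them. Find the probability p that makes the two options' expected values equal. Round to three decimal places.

p = 0.079

EV(Option 2) = 0.8 × 83000 + 0.2 × 14000 = 66400 + 2800 = 69200
p·176000 + (1−p)·60000 = 69200
116000p + 60000 = 69200
p = (69200 − 60000) / 116000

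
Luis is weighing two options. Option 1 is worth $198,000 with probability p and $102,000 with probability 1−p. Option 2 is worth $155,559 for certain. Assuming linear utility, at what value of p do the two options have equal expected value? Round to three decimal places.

p = 0.558

p·198000 + (1−p)·102000 = 155559
96000p + 102000 = 155559
p = (155559 − 102000) / 96000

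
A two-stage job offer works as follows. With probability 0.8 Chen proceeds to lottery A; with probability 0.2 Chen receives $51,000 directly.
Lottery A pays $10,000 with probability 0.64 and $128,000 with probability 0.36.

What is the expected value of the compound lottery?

EV(A) = 0.64 × 10000 + 0.36 × 128000 = 6400 + 46080 = 52480
Branch B: 51000 (certain)
Overall = 0.8 × 52480 + 0.2 × 51000 = 41984 + 10200 = 52184

$52,184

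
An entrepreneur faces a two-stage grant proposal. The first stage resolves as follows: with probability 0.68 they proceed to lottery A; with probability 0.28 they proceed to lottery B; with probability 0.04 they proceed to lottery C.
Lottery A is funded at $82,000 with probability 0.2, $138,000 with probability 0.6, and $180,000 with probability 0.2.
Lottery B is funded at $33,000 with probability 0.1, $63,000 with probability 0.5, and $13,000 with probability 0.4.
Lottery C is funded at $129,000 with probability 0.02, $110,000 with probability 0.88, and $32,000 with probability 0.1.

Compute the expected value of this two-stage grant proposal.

EV(A) = 0.2 × 82000 + 0.6 × 138000 + 0.2 × 180000 = 16400 + 82800 + 36000 = 135200
EV(B) = 0.1 × 33000 + 0.5 × 63000 + 0.4 × 13000 = 3300 + 31500 + 5200 = 40000
EV(C) = 0.02 × 129000 + 0.88 × 110000 + 0.1 × 32000 = 2580 + 96800 + 3200 = 102580
Overall = 0.68 × 135200 + 0.28 × 40000 + 0.04 × 102580 = 91936 + 11200 + 4103.2 = 107239.2

$107,239.20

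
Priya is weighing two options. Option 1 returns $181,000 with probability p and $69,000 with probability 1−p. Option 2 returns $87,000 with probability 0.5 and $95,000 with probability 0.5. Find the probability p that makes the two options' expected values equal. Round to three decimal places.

EV(Option 2) = 0.5 × 87000 + 0.5 × 95000 = 43500 + 47500 = 91000
p·181000 + (1−p)·69000 = 91000
112000p + 69000 = 91000
p = (91000 − 69000) / 112000

p = 0.196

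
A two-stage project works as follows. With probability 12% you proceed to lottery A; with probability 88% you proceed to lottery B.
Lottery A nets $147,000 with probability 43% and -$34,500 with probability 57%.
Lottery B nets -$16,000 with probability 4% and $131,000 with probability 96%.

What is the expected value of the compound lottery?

$115,331

EV(A) = 0.43 × 147000 + 0.57 × (-34500) = 63210 − 19665 = 43545
EV(B) = 0.04 × (-16000) + 0.96 × 131000 = -640 + 125760 = 125120
Overall = 0.12 × 43545 + 0.88 × 125120 = 5225.4 + 110105.6 = 115331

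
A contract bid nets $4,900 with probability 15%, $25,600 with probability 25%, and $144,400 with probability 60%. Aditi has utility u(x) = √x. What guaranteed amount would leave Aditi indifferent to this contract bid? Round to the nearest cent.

E[u] = 0.15·√4900 + 0.25·√25600 + 0.6·√144400 = 0.15·70 + 0.25·160 + 0.6·380 = 278.5
CE = (278.5)² = 77562.25

$77,562.25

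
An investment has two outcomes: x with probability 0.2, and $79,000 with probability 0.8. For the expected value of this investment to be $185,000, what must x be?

0.2·x + 0.8·79000 = 185000
0.2·x = 185000 − 63200 = 121800
x = 121800 / 0.2 = 609000

x = $609,000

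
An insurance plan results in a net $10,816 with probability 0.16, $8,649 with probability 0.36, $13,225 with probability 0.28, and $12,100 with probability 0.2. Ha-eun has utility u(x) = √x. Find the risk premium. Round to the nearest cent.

E[u] = 0.16·√10816 + 0.36·√8649 + 0.28·√13225 + 0.2·√12100 = 0.16·104 + 0.36·93 + 0.28·115 + 0.2·110 = 104.32
CE = (104.32)² = 10882.6624
Risk premium = EV − CE = 10967.2 − 10882.6624 = 84.5376

$84.54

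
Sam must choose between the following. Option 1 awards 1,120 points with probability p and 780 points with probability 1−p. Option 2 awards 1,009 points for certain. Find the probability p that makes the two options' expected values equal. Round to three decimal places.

p·1120 + (1−p)·780 = 1009
340p + 780 = 1009
p = (1009 − 780) / 340

p = 0.674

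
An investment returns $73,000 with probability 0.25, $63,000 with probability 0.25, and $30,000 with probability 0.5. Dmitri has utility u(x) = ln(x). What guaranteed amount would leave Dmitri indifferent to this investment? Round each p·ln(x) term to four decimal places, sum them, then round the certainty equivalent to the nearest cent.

$45,107.33

E[u] = 0.25·ln(73000) + 0.25·ln(63000) + 0.5·ln(30000) = 2.7996 + 2.7627 + 5.1545 = 10.7168
CE = e^10.7168 ≈ 45107.33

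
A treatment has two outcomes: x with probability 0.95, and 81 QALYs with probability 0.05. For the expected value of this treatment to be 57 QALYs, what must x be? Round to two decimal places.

0.95·x + 0.05·81 = 57
0.95·x = 57 − 4.05 = 52.95
x = 52.95 / 0.95 = 55.7368

x = 55.74 QALYs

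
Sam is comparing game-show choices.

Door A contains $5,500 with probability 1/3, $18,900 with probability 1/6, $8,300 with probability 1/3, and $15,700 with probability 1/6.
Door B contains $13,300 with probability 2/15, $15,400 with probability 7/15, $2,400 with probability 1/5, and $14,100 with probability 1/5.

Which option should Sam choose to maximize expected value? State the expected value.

Door B ($12,260)

Door A = 1/3 × 5500 + 1/6 × 18900 + 1/3 × 8300 + 1/6 × 15700 = 1833.3333 + 3150 + 2766.6667 + 2616.6667 = 10366.6667
Door B = 2/15 × 13300 + 7/15 × 15400 + 1/5 × 2400 + 1/5 × 14100 = 1773.3333 + 7186.6667 + 480 + 2820 = 12260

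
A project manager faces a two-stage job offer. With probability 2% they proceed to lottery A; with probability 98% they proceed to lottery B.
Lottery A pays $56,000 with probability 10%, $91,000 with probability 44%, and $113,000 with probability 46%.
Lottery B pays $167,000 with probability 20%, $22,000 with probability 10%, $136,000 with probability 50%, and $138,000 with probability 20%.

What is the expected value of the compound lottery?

$130,528.40

EV(A) = 0.1 × 56000 + 0.44 × 91000 + 0.46 × 113000 = 5600 + 40040 + 51980 = 97620
EV(B) = 0.2 × 167000 + 0.1 × 22000 + 0.5 × 136000 + 0.2 × 138000 = 33400 + 2200 + 68000 + 27600 = 131200
Overall = 0.02 × 97620 + 0.98 × 131200 = 1952.4 + 128576 = 130528.4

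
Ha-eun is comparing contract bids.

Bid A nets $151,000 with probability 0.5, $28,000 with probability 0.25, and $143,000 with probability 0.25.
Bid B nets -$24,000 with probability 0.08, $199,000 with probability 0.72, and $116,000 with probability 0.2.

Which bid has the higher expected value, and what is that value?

Bid A = 0.5 × 151000 + 0.25 × 28000 + 0.25 × 143000 = 75500 + 7000 + 35750 = 118250
Bid B = 0.08 × (-24000) + 0.72 × 199000 + 0.2 × 116000 = -1920 + 143280 + 23200 = 164560

Bid B ($164,560)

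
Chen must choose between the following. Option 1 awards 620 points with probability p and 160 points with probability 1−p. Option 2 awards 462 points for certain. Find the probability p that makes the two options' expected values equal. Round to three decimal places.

p·620 + (1−p)·160 = 462
460p + 160 = 462
p = (462 − 160) / 460

p = 0.657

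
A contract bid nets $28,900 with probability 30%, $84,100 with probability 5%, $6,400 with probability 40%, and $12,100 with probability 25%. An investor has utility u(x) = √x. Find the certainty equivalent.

$15,625

E[u] = 0.3·√28900 + 0.05·√84100 + 0.4·√6400 + 0.25·√12100 = 0.3·170 + 0.05·290 + 0.4·80 + 0.25·110 = 125
CE = (125)² = 15625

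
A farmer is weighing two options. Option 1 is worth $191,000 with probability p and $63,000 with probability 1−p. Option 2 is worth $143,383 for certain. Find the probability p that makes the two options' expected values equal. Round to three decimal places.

p·191000 + (1−p)·63000 = 143383
128000p + 63000 = 143383
p = (143383 − 63000) / 128000

p = 0.628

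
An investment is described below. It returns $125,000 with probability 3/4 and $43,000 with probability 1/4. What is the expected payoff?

EV = 3/4 × 125000 + 1/4 × 43000 = 93750 + 10750 = 104500

$104,500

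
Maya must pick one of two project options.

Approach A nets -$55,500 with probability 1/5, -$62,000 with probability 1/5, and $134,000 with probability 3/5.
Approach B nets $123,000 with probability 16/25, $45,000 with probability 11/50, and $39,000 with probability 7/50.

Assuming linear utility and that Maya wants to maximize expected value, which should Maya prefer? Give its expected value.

Approach A = 1/5 × (-55500) + 1/5 × (-62000) + 3/5 × 134000 = -11100 − 12400 + 80400 = 56900
Approach B = 16/25 × 123000 + 11/50 × 45000 + 7/50 × 39000 = 78720 + 9900 + 5460 = 94080

Approach B ($94,080)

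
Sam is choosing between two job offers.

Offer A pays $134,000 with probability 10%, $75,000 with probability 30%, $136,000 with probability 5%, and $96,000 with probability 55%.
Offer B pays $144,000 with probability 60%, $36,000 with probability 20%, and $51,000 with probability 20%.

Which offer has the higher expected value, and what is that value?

Offer B ($103,800)

Offer A = 0.1 × 134000 + 0.3 × 75000 + 0.05 × 136000 + 0.55 × 96000 = 13400 + 22500 + 6800 + 52800 = 95500
Offer B = 0.6 × 144000 + 0.2 × 36000 + 0.2 × 51000 = 86400 + 7200 + 10200 = 103800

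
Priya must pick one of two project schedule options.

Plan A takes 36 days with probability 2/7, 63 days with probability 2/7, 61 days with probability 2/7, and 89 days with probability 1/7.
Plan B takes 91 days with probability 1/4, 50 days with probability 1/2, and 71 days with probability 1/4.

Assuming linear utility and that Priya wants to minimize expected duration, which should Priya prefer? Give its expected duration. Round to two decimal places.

Plan A (58.43 days)

Plan A = 2/7 × 36 + 2/7 × 63 + 2/7 × 61 + 1/7 × 89 = 10.2857 + 18 + 17.4286 + 12.7143 = 58.4286
Plan B = 1/4 × 91 + 1/2 × 50 + 1/4 × 71 = 22.75 + 25 + 17.75 = 65.5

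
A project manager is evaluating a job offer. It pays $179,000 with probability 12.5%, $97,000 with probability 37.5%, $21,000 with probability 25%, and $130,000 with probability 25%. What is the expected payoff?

$96,500

EV = 0.125 × 179000 + 0.375 × 97000 + 0.25 × 21000 + 0.25 × 130000 = 22375 + 36375 + 5250 + 32500 = 96500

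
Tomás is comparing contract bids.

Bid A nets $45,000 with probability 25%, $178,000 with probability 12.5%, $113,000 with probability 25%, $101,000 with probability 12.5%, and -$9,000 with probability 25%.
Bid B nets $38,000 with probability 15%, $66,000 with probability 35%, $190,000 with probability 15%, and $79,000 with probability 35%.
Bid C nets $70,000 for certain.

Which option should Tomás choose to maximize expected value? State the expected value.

Bid A = 0.25 × 45000 + 0.125 × 178000 + 0.25 × 113000 + 0.125 × 101000 + 0.25 × (-9000) = 11250 + 22250 + 28250 + 12625 − 2250 = 72125
Bid B = 0.15 × 38000 + 0.35 × 66000 + 0.15 × 190000 + 0.35 × 79000 = 5700 + 23100 + 28500 + 27650 = 84950
Bid C: 70000 (certain)

Bid B ($84,950)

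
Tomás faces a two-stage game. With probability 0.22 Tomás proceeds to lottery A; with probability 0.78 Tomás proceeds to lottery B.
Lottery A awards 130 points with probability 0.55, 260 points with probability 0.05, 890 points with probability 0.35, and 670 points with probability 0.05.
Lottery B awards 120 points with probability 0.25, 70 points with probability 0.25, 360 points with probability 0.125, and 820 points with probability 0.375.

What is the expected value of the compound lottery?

406.49 points

EV(A) = 0.55 × 130 + 0.05 × 260 + 0.35 × 890 + 0.05 × 670 = 71.5 + 13 + 311.5 + 33.5 = 429.5
EV(B) = 0.25 × 120 + 0.25 × 70 + 0.125 × 360 + 0.375 × 820 = 30 + 17.5 + 45 + 307.5 = 400
Overall = 0.22 × 429.5 + 0.78 × 400 = 94.49 + 312 = 406.49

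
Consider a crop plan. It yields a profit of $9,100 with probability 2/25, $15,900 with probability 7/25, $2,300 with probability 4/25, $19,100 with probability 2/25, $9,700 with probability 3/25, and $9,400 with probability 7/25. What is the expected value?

EV = 2/25 × 9100 + 7/25 × 15900 + 4/25 × 2300 + 2/25 × 19100 + 3/25 × 9700 + 7/25 × 9400 = 728 + 4452 + 368 + 1528 + 1164 + 2632 = 10872

$10,872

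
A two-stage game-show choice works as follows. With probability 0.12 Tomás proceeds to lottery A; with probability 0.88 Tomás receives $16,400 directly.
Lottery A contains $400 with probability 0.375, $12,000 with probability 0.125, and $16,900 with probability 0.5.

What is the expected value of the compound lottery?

$15,644

EV(A) = 0.375 × 400 + 0.125 × 12000 + 0.5 × 16900 = 150 + 1500 + 8450 = 10100
Branch B: 16400 (certain)
Overall = 0.12 × 10100 + 0.88 × 16400 = 1212 + 14432 = 15644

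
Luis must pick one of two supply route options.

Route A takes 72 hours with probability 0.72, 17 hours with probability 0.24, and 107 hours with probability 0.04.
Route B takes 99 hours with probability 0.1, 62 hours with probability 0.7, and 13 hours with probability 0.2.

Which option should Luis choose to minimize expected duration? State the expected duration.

Route A = 0.72 × 72 + 0.24 × 17 + 0.04 × 107 = 51.84 + 4.08 + 4.28 = 60.2
Route B = 0.1 × 99 + 0.7 × 62 + 0.2 × 13 = 9.9 + 43.4 + 2.6 = 55.9

Route B (55.9 hours)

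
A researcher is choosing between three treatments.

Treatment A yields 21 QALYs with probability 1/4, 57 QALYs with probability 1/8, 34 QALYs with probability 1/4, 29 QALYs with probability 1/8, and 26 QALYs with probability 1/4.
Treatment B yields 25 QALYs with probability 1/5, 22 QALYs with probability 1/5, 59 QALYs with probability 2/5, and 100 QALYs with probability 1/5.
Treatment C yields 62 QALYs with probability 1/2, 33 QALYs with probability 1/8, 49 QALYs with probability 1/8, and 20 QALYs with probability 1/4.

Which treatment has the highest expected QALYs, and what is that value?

Treatment A = 1/4 × 21 + 1/8 × 57 + 1/4 × 34 + 1/8 × 29 + 1/4 × 26 = 5.25 + 7.125 + 8.5 + 3.625 + 6.5 = 31
Treatment B = 1/5 × 25 + 1/5 × 22 + 2/5 × 59 + 1/5 × 100 = 5 + 4.4 + 23.6 + 20 = 53
Treatment C = 1/2 × 62 + 1/8 × 33 + 1/8 × 49 + 1/4 × 20 = 31 + 4.125 + 6.125 + 5 = 46.25

Treatment B (53 QALYs)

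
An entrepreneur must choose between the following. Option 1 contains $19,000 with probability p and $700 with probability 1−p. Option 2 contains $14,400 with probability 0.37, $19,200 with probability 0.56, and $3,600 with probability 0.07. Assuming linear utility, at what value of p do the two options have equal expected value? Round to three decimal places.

p = 0.854

EV(Option 2) = 0.37 × 14400 + 0.56 × 19200 + 0.07 × 3600 = 5328 + 10752 + 252 = 16332
p·19000 + (1−p)·700 = 16332
18300p + 700 = 16332
p = (16332 − 700) / 18300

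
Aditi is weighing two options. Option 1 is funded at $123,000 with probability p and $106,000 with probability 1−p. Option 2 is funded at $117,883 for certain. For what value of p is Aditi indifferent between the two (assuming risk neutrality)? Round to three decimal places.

p·123000 + (1−p)·106000 = 117883
17000p + 106000 = 117883
p = (117883 − 106000) / 17000

p = 0.699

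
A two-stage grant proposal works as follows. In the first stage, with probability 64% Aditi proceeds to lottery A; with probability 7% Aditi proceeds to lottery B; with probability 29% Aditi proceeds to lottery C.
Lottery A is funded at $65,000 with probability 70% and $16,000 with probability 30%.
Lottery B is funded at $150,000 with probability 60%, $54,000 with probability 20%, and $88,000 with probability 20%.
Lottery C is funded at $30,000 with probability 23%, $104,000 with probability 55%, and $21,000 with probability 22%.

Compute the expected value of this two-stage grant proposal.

$60,408.80

EV(A) = 0.7 × 65000 + 0.3 × 16000 = 45500 + 4800 = 50300
EV(B) = 0.6 × 150000 + 0.2 × 54000 + 0.2 × 88000 = 90000 + 10800 + 17600 = 118400
EV(C) = 0.23 × 30000 + 0.55 × 104000 + 0.22 × 21000 = 6900 + 57200 + 4620 = 68720
Overall = 0.64 × 50300 + 0.07 × 118400 + 0.29 × 68720 = 32192 + 8288 + 19928.8 = 60408.8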